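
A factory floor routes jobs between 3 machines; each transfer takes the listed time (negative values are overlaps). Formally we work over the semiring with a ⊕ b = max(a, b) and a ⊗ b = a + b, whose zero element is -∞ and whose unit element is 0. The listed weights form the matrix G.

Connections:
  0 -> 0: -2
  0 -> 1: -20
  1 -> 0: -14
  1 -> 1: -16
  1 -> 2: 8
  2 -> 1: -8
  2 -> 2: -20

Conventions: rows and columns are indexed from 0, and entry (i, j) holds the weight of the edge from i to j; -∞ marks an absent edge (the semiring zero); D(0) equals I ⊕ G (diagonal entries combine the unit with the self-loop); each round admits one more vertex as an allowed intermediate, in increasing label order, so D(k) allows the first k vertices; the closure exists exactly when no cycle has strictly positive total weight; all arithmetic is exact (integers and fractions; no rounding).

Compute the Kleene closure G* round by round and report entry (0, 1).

D(0):
  [0, -20, -∞]
  [-14, 0, 8]
  [-∞, -8, 0]
D(1):
  [0, -20, -∞]
  [-14, 0, 8]
  [-∞, -8, 0]
D(2):
  [0, -20, -12]
  [-14, 0, 8]
  [-22, -8, 0]
D(3):
  [0, -20, -12]
  [-14, 0, 8]
  [-22, -8, 0]
Answer: G*[0][1] = -20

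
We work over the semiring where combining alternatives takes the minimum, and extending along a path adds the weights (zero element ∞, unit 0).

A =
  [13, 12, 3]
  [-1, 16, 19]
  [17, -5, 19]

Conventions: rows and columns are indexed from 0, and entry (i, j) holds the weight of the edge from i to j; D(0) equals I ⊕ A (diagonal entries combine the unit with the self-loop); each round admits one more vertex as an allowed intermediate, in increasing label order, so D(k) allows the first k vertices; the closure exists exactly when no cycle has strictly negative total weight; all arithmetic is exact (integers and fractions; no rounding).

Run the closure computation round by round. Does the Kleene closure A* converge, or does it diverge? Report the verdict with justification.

D(0):
  [0, 12, 3]
  [-1, 0, 19]
  [17, -5, 0]
D(1):
  [0, 12, 3]
  [-1, 0, 2]
  [17, -5, 0]
Detection: at round 2, diagonal entry (2, 2) turns strictly negative.
Key observation: the cycle 2->1->0->2 has total weight (-5) + (-1) + 3, which is strictly negative.
Answer: DIVERGES — negative cycle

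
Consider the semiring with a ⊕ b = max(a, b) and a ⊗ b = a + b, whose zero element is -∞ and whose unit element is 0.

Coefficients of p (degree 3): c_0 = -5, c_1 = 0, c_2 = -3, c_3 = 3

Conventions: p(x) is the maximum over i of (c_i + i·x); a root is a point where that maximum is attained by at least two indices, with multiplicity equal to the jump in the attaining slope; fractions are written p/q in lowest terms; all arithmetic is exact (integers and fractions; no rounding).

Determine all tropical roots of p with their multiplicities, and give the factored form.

hull edge (i=0, c=-5) to (i=1, c=0): slope 5, span 1
hull edge (i=1, c=0) to (i=3, c=3): slope 3/2, span 2
Factored form: p(x) = 3 ⊗ (x ⊕ (-5)) ⊗ (x ⊕ (-3/2)) ⊗ (x ⊕ (-3/2))
Answer: roots = -5 (mult 1), -3/2 (mult 2)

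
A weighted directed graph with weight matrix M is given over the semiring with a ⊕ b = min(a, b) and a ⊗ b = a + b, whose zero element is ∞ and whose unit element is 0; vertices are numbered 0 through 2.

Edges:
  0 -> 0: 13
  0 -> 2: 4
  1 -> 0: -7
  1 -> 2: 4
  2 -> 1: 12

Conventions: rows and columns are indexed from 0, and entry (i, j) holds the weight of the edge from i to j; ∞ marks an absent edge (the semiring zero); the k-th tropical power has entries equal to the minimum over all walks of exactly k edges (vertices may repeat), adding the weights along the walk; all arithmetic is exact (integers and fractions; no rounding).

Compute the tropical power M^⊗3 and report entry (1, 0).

M^⊗2:
  [26, 16, 17]
  [6, 16, -3]
  [5, ∞, 16]
M^⊗3:
  [9, 29, 20]
  [9, 9, 10]
  [18, 28, 9]
Key observation: the optimum is the walk 1->2->1->0, with weight 4 + 12 + (-7) = 9.
Optimal value attained by: walk 1->2->1->0.
Answer: (M^⊗3)[1][0] = 9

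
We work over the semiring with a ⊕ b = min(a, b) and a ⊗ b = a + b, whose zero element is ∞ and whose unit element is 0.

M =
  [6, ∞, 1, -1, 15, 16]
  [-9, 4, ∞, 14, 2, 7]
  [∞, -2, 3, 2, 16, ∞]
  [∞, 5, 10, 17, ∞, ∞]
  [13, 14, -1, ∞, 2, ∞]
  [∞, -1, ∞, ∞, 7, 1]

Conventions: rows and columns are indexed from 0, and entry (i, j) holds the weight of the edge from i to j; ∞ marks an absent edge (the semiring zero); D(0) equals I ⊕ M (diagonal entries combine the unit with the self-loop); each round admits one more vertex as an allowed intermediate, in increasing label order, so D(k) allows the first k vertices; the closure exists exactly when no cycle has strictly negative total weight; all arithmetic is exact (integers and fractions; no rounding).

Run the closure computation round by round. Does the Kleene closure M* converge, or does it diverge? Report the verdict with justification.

D(0):
  [0, ∞, 1, -1, 15, 16]
  [-9, 0, ∞, 14, 2, 7]
  [∞, -2, 0, 2, 16, ∞]
  [∞, 5, 10, 0, ∞, ∞]
  [13, 14, -1, ∞, 0, ∞]
  [∞, -1, ∞, ∞, 7, 0]
D(1):
  [0, ∞, 1, -1, 15, 16]
  [-9, 0, -8, -10, 2, 7]
  [∞, -2, 0, 2, 16, ∞]
  [∞, 5, 10, 0, ∞, ∞]
  [13, 14, -1, 12, 0, 29]
  [∞, -1, ∞, ∞, 7, 0]
Detection: at round 2, diagonal entry (2, 2) turns strictly negative.
Key observation: the cycle 2->1->0->2 has total weight (-2) + (-9) + 1, which is strictly negative.
Answer: DIVERGES — negative cycle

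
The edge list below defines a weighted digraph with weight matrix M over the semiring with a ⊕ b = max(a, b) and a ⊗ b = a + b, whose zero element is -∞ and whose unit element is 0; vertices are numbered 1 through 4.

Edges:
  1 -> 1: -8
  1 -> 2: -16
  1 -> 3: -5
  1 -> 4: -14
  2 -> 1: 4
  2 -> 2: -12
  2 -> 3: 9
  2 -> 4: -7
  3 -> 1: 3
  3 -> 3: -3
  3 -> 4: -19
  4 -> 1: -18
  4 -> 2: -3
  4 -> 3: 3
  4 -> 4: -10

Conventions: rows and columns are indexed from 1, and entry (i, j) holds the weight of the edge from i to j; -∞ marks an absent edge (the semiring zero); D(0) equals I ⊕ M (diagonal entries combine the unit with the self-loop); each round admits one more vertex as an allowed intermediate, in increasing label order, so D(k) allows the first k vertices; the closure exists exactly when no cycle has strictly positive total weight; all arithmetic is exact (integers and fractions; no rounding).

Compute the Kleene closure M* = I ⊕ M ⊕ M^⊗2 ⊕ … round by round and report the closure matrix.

D(0):
  [0, -16, -5, -14]
  [4, 0, 9, -7]
  [3, -∞, 0, -19]
  [-18, -3, 3, 0]
D(1):
  [0, -16, -5, -14]
  [4, 0, 9, -7]
  [3, -13, 0, -11]
  [-18, -3, 3, 0]
D(2):
  [0, -16, -5, -14]
  [4, 0, 9, -7]
  [3, -13, 0, -11]
  [1, -3, 6, 0]
D(3):
  [0, -16, -5, -14]
  [12, 0, 9, -2]
  [3, -13, 0, -11]
  [9, -3, 6, 0]
D(4):
  [0, -16, -5, -14]
  [12, 0, 9, -2]
  [3, -13, 0, -11]
  [9, -3, 6, 0]
Answer: M* = [[0, -16, -5, -14], [12, 0, 9, -2], [3, -13, 0, -11], [9, -3, 6, 0]]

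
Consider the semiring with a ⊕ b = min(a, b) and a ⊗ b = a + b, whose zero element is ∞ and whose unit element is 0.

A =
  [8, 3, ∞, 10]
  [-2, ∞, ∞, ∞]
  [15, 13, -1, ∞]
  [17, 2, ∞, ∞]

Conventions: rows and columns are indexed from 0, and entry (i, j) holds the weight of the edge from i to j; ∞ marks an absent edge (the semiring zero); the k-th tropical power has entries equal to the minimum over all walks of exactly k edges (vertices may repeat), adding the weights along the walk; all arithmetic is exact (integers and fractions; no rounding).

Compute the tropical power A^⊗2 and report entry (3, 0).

A^⊗2:
  [1, 11, ∞, 18]
  [6, 1, ∞, 8]
  [11, 12, -2, 25]
  [0, 20, ∞, 27]
Key observation: the optimum is the walk 3->1->0, with weight 2 + (-2) = 0.
Optimal value attained by: walk 3->1->0.
Answer: (A^⊗2)[3][0] = 0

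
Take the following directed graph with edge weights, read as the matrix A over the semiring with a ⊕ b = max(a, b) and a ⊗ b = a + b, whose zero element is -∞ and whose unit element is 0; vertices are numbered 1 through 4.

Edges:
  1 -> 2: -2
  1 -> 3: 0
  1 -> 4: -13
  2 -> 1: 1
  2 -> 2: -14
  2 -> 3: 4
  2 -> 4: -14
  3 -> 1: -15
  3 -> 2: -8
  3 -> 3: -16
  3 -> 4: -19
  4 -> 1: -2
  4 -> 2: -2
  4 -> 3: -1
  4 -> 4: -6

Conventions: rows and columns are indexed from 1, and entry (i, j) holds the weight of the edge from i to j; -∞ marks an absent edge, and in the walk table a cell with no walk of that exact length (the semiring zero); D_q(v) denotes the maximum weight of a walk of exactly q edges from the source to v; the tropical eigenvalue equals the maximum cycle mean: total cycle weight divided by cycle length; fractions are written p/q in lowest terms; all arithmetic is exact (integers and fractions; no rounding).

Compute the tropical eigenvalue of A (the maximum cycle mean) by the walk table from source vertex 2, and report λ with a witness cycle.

q=0: [-∞, 0, -∞, -∞]
q=1: [1, -14, 4, -14]
q=2: [-11, -1, 1, -12]
q=3: [0, -7, 3, -15]
q=4: [-6, -2, 0, -13]
Optimal cycle mean attained by: cycle 1->2->1, total (-2) + 1, length 2.
Answer: λ = -1/2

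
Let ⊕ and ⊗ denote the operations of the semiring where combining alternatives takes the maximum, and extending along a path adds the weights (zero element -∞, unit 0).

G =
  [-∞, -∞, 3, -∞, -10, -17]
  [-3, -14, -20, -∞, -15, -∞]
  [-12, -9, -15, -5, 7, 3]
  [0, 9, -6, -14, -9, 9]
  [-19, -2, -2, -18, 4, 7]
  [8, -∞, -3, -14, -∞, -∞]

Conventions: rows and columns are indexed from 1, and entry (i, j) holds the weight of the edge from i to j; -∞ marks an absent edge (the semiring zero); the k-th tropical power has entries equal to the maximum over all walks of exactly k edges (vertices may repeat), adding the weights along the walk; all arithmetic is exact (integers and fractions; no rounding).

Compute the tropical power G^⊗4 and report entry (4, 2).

G^⊗2:
  [-9, -6, -12, -2, 10, 6]
  [-17, -17, 0, -25, -11, -8]
  [11, 5, 5, -11, 11, 14]
  [17, -5, 6, -5, 1, -2]
  [15, 2, 4, -7, 8, 11]
  [-14, -5, 11, -8, 4, 0]
G^⊗3:
  [14, 8, 8, -8, 14, 17]
  [0, -9, -11, -5, 7, 3]
  [22, 9, 14, 0, 15, 18]
  [6, 4, 20, 1, 13, 9]
  [19, 6, 18, -1, 12, 15]
  [8, 2, 2, 6, 18, 14]
G^⊗4:
  [25, 12, 17, 3, 18, 21]
  [11, 5, 5, -11, 11, 14]
  [26, 13, 25, 9, 21, 22]
  [17, 11, 11, 15, 27, 23]
  [23, 10, 22, 13, 25, 21]
  [22, 16, 16, 0, 22, 25]
Key observation: the optimum is the walk 4->6->1->3->2, with weight 9 + 8 + 3 + (-9) = 11.
Optimal value attained by: walk 4->6->1->3->2.
Answer: (G^⊗4)[4][2] = 11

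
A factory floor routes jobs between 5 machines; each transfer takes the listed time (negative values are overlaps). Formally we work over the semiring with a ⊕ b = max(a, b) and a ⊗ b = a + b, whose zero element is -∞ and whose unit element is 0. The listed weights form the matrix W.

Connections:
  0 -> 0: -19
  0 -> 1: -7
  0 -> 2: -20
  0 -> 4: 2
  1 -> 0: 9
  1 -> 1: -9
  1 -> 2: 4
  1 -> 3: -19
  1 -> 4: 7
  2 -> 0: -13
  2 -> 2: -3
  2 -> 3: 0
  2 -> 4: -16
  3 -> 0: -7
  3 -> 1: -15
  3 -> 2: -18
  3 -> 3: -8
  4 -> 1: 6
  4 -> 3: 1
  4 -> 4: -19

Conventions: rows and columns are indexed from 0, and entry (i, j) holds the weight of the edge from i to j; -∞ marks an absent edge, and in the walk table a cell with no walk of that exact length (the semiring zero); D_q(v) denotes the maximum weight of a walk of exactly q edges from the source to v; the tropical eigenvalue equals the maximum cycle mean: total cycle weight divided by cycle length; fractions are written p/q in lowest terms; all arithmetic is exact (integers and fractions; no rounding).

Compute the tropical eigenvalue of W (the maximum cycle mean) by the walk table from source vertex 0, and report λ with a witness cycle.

q=0: [0, -∞, -∞, -∞, -∞]
q=1: [-19, -7, -20, -∞, 2]
q=2: [2, 8, -3, 3, 0]
q=3: [17, 6, 12, 1, 15]
q=4: [15, 21, 10, 16, 19]
q=5: [30, 25, 25, 20, 28]
Optimal cycle mean attained by: cycle 1->4->1, total 7 + 6, length 2.
Answer: λ = 13/2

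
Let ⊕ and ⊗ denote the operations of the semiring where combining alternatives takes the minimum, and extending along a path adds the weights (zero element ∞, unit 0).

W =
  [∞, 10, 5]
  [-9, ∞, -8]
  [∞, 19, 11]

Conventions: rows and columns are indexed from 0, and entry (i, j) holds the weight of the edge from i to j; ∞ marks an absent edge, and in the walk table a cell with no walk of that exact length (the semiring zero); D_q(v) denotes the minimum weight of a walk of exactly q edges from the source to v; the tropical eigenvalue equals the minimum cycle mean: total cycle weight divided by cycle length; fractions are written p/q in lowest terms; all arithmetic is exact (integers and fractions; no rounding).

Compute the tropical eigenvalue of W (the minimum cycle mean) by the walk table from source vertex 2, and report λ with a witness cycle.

q=0: [∞, ∞, 0]
q=1: [∞, 19, 11]
q=2: [10, 30, 11]
q=3: [21, 20, 15]
Optimal cycle mean attained by: cycle 0->1->0, total 10 + (-9), length 2.
Answer: λ = 1/2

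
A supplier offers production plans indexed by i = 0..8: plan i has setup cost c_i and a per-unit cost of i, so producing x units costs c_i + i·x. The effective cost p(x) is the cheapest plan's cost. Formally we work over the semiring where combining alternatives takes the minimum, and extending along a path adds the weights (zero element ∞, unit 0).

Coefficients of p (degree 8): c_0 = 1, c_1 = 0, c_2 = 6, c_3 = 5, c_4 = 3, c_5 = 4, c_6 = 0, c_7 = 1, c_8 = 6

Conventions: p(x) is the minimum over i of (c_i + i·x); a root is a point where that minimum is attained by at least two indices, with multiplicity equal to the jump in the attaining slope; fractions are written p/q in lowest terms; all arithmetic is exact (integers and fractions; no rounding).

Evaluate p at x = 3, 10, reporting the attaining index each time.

p(3) = min(1+0·3=1, 0+1·3=3, 6+2·3=12, 5+3·3=14, 3+4·3=15, 4+5·3=19, 0+6·3=18, 1+7·3=22, 6+8·3=30) = 1 (attained by i=0)
p(10) = min(1+0·10=1, 0+1·10=10, 6+2·10=26, 5+3·10=35, 3+4·10=43, 4+5·10=54, 0+6·10=60, 1+7·10=71, 6+8·10=86) = 1 (attained by i=0)
Answer: p(3) = 1; p(10) = 1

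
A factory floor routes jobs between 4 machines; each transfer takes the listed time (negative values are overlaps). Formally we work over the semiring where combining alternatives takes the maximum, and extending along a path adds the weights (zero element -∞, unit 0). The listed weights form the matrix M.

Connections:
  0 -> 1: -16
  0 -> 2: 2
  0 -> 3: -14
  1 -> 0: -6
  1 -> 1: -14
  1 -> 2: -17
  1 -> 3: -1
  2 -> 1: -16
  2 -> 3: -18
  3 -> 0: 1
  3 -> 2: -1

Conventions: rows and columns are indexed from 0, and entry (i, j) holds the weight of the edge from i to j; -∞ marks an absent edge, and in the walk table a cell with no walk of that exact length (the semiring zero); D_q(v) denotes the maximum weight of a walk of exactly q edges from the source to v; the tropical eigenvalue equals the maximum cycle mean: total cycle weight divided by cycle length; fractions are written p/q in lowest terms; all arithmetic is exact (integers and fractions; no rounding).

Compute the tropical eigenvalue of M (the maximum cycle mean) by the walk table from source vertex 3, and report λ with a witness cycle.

q=0: [-∞, -∞, -∞, 0]
q=1: [1, -∞, -1, -∞]
q=2: [-∞, -15, 3, -13]
q=3: [-12, -13, -14, -15]
q=4: [-14, -27, -10, -14]
Optimal cycle mean attained by: cycle 0->2->1->3->0, total 2 + (-16) + (-1) + 1, length 4.
Answer: λ = -7/2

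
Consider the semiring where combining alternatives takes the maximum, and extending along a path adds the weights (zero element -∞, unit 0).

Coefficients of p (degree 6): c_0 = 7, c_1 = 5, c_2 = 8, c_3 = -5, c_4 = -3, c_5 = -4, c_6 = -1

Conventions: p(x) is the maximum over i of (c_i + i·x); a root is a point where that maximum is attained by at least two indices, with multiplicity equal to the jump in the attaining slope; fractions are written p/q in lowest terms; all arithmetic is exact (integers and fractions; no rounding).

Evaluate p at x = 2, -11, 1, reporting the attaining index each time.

p(2) = max(7+0·2=7, 5+1·2=7, 8+2·2=12, -5+3·2=1, -3+4·2=5, -4+5·2=6, -1+6·2=11) = 12 (attained by i=2)
p(-11) = max(7+0·(-11)=7, 5+1·(-11)=-6, 8+2·(-11)=-14, -5+3·(-11)=-38, -3+4·(-11)=-47, -4+5·(-11)=-59, -1+6·(-11)=-67) = 7 (attained by i=0)
p(1) = max(7+0·1=7, 5+1·1=6, 8+2·1=10, -5+3·1=-2, -3+4·1=1, -4+5·1=1, -1+6·1=5) = 10 (attained by i=2)
Answer: p(2) = 12; p(-11) = 7; p(1) = 10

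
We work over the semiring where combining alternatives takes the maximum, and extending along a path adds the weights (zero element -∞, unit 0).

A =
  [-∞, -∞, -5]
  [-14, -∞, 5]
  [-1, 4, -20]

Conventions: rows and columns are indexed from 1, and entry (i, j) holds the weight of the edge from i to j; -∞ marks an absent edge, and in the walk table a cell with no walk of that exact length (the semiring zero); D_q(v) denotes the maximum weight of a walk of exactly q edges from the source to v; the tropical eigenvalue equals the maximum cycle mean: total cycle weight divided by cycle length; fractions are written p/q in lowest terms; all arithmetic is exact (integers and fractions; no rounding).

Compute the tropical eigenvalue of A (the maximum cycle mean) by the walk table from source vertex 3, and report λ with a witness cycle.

q=0: [-∞, -∞, 0]
q=1: [-1, 4, -20]
q=2: [-10, -16, 9]
q=3: [8, 13, -11]
Optimal cycle mean attained by: cycle 2->3->2, total 5 + 4, length 2.
Answer: λ = 9/2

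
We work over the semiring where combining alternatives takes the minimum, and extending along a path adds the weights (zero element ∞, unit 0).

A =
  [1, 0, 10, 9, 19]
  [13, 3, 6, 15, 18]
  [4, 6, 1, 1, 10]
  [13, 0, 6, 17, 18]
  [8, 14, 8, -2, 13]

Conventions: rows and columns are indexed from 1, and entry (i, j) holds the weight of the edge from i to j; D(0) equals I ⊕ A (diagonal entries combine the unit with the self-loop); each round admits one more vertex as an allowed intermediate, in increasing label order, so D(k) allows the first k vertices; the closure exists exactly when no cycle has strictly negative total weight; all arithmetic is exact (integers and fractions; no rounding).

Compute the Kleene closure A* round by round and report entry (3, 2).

D(0):
  [0, 0, 10, 9, 19]
  [13, 0, 6, 15, 18]
  [4, 6, 0, 1, 10]
  [13, 0, 6, 0, 18]
  [8, 14, 8, -2, 0]
D(1):
  [0, 0, 10, 9, 19]
  [13, 0, 6, 15, 18]
  [4, 4, 0, 1, 10]
  [13, 0, 6, 0, 18]
  [8, 8, 8, -2, 0]
D(2):
  [0, 0, 6, 9, 18]
  [13, 0, 6, 15, 18]
  [4, 4, 0, 1, 10]
  [13, 0, 6, 0, 18]
  [8, 8, 8, -2, 0]
D(3):
  [0, 0, 6, 7, 16]
  [10, 0, 6, 7, 16]
  [4, 4, 0, 1, 10]
  [10, 0, 6, 0, 16]
  [8, 8, 8, -2, 0]
D(4):
  [0, 0, 6, 7, 16]
  [10, 0, 6, 7, 16]
  [4, 1, 0, 1, 10]
  [10, 0, 6, 0, 16]
  [8, -2, 4, -2, 0]
D(5):
  [0, 0, 6, 7, 16]
  [10, 0, 6, 7, 16]
  [4, 1, 0, 1, 10]
  [10, 0, 6, 0, 16]
  [8, -2, 4, -2, 0]
Answer: A*[3][2] = 1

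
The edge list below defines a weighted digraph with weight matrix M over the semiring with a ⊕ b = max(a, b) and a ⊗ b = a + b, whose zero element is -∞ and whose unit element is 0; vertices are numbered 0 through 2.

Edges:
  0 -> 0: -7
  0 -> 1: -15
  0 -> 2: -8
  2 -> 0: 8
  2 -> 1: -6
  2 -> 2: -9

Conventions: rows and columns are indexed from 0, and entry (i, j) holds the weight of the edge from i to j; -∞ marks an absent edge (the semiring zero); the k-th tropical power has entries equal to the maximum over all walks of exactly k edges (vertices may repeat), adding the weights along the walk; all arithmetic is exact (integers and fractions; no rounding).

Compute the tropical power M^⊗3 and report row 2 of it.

M^⊗2:
  [0, -14, -15]
  [-∞, -∞, -∞]
  [1, -7, 0]
M^⊗3:
  [-7, -15, -8]
  [-∞, -∞, -∞]
  [8, -6, -7]
Answer: row 2 of M^⊗3 = [8, -6, -7]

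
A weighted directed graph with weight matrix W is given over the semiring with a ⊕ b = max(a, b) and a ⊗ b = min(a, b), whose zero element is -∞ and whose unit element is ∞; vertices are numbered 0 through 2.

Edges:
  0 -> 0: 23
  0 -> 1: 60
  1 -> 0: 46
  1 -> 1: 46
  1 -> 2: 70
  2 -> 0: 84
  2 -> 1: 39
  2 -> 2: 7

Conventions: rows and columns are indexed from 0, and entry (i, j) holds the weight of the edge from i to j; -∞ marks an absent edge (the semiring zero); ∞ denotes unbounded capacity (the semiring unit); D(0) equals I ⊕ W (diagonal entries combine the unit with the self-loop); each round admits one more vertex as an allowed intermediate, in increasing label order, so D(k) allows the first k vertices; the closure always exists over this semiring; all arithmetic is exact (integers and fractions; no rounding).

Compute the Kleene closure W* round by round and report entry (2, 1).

D(0):
  [∞, 60, -∞]
  [46, ∞, 70]
  [84, 39, ∞]
D(1):
  [∞, 60, -∞]
  [46, ∞, 70]
  [84, 60, ∞]
D(2):
  [∞, 60, 60]
  [46, ∞, 70]
  [84, 60, ∞]
D(3):
  [∞, 60, 60]
  [70, ∞, 70]
  [84, 60, ∞]
Answer: W*[2][1] = 60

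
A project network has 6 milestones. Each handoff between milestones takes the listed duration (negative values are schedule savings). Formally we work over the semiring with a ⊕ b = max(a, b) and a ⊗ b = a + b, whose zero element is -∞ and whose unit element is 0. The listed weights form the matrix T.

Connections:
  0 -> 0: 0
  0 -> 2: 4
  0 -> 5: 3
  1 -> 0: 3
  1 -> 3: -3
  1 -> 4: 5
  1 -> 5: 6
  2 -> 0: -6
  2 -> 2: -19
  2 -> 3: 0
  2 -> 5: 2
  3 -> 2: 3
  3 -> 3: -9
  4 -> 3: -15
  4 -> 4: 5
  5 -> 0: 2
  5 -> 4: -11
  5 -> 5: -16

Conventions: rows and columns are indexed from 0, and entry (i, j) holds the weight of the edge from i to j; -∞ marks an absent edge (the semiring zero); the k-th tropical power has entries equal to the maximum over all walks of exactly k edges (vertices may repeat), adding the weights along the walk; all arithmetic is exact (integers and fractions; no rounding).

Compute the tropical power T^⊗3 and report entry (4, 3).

T^⊗2:
  [5, -∞, 4, 4, -8, 6]
  [8, -∞, 7, -10, 10, 6]
  [4, -∞, 3, -9, -9, -3]
  [-3, -∞, -6, 3, -∞, 5]
  [-∞, -∞, -12, -10, 10, -∞]
  [2, -∞, 6, -26, -6, 5]
T^⊗3:
  [8, -∞, 9, 4, -3, 8]
  [8, -∞, 12, 7, 15, 11]
  [4, -∞, 8, 3, -4, 7]
  [7, -∞, 6, -6, -6, 0]
  [-18, -∞, -7, -5, 15, -10]
  [7, -∞, 6, 6, -1, 8]
Key observation: the optimum is the walk 4->4->4->3, with weight 5 + 5 + (-15) = -5.
Optimal value attained by: walk 4->4->4->3.
Answer: (T^⊗3)[4][3] = -5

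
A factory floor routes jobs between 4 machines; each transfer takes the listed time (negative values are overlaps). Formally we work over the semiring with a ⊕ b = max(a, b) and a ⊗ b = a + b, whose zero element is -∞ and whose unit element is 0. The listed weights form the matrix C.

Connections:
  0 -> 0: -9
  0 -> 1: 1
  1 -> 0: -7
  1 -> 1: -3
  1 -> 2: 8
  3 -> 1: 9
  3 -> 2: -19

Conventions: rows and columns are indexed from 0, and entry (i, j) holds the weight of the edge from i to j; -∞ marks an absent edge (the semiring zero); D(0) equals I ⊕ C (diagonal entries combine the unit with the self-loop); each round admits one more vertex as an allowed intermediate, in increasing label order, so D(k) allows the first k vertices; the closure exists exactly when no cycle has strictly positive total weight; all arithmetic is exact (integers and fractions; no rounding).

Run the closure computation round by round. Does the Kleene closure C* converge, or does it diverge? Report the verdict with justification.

D(0):
  [0, 1, -∞, -∞]
  [-7, 0, 8, -∞]
  [-∞, -∞, 0, -∞]
  [-∞, 9, -19, 0]
D(1):
  [0, 1, -∞, -∞]
  [-7, 0, 8, -∞]
  [-∞, -∞, 0, -∞]
  [-∞, 9, -19, 0]
D(2):
  [0, 1, 9, -∞]
  [-7, 0, 8, -∞]
  [-∞, -∞, 0, -∞]
  [2, 9, 17, 0]
D(3):
  [0, 1, 9, -∞]
  [-7, 0, 8, -∞]
  [-∞, -∞, 0, -∞]
  [2, 9, 17, 0]
D(4):
  [0, 1, 9, -∞]
  [-7, 0, 8, -∞]
  [-∞, -∞, 0, -∞]
  [2, 9, 17, 0]
Key observation: every diagonal entry stays at the unit through all rounds, so no improving cycle exists.
Answer: CONVERGES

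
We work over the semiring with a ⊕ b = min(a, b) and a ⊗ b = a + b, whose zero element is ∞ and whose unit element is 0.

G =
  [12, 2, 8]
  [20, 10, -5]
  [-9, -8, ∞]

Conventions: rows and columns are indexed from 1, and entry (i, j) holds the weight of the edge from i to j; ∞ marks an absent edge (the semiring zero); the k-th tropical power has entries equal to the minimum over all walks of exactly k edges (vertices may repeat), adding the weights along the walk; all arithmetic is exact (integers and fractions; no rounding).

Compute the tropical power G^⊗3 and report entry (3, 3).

G^⊗2:
  [-1, 0, -3]
  [-14, -13, 5]
  [3, -7, -13]
G^⊗3:
  [-12, -11, -5]
  [-4, -12, -18]
  [-22, -21, -12]
Key observation: the optimum is the walk 3->1->2->3, with weight (-9) + 2 + (-5) = -12.
Optimal value attained by: walk 3->1->2->3.
Answer: (G^⊗3)[3][3] = -12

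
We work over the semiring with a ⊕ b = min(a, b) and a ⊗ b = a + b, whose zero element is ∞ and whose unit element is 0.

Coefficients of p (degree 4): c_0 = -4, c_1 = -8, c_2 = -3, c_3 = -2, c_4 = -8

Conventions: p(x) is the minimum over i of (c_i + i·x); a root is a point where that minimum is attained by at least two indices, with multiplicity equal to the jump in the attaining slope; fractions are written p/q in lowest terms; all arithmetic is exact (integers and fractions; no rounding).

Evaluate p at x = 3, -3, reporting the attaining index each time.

p(3) = min(-4+0·3=-4, -8+1·3=-5, -3+2·3=3, -2+3·3=7, -8+4·3=4) = -5 (attained by i=1)
p(-3) = min(-4+0·(-3)=-4, -8+1·(-3)=-11, -3+2·(-3)=-9, -2+3·(-3)=-11, -8+4·(-3)=-20) = -20 (attained by i=4)
Answer: p(3) = -5; p(-3) = -20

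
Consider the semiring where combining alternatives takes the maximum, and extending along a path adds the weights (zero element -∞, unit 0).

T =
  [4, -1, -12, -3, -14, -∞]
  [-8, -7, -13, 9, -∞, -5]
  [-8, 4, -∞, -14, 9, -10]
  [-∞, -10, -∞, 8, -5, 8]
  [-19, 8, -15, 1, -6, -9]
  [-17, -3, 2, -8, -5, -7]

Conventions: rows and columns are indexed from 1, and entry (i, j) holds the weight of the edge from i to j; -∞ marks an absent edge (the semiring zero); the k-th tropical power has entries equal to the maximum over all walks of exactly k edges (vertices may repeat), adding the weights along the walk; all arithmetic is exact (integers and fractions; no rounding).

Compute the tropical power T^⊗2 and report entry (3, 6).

T^⊗2:
  [8, 3, -8, 8, -3, 5]
  [-4, -1, -3, 17, 4, 17]
  [-4, 17, -6, 13, 3, 0]
  [-9, 5, 10, 16, 3, 16]
  [0, 2, -5, 17, -4, 9]
  [-6, 6, -5, 6, 11, 0]
Key observation: the optimum is the walk 3->5->6, with weight 9 + (-9) = 0.
Optimal value attained by: walk 3->5->6.
Answer: (T^⊗2)[3][6] = 0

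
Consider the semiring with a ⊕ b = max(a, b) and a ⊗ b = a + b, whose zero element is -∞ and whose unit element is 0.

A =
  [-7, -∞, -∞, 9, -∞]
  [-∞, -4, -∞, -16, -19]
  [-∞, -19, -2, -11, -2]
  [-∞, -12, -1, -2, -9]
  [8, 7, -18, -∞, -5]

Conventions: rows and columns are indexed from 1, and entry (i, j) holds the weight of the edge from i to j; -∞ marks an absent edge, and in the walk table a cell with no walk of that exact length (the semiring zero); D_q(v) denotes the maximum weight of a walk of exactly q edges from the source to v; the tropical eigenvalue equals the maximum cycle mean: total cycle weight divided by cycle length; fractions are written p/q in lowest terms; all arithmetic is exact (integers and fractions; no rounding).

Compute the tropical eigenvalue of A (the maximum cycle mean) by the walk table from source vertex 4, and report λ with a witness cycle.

q=0: [-∞, -∞, -∞, 0, -∞]
q=1: [-∞, -12, -1, -2, -9]
q=2: [-1, -2, -3, -4, -3]
q=3: [5, 4, -5, 8, -5]
q=4: [3, 2, 7, 14, -1]
q=5: [7, 6, 13, 12, 5]
Optimal cycle mean attained by: cycle 1->4->3->5->1, total 9 + (-1) + (-2) + 8, length 4.
Answer: λ = 7/2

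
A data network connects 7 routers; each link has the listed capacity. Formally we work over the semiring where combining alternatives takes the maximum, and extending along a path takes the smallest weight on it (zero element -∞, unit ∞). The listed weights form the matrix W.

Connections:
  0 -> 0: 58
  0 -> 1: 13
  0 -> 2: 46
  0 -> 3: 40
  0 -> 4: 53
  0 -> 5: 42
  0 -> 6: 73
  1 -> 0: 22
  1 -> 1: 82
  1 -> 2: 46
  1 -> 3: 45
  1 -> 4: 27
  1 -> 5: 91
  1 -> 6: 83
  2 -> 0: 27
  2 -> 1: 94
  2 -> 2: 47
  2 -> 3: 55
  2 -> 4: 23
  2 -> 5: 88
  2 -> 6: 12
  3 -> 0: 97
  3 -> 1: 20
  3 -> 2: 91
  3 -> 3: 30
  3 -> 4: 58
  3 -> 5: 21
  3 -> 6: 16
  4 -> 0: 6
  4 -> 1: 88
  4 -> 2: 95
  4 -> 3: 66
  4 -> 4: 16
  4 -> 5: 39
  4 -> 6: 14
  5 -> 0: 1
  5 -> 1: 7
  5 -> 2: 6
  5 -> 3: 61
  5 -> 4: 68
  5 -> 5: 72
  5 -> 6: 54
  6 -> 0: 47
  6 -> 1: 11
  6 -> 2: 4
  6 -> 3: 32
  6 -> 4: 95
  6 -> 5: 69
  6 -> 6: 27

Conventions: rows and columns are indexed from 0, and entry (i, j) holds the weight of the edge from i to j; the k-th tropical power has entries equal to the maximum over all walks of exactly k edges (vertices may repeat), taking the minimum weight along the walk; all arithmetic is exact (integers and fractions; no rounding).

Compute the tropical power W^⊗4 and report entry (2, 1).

W^⊗2:
  [58, 53, 53, 53, 73, 69, 58]
  [47, 82, 46, 61, 83, 82, 82]
  [55, 82, 55, 61, 68, 91, 83]
  [58, 91, 58, 58, 53, 88, 73]
  [66, 94, 66, 55, 58, 88, 83]
  [61, 68, 68, 66, 68, 72, 54]
  [47, 88, 95, 66, 68, 69, 54]
W^⊗3:
  [58, 73, 73, 66, 68, 69, 58]
  [61, 83, 83, 66, 82, 82, 82]
  [61, 82, 68, 66, 83, 82, 82]
  [58, 82, 58, 61, 73, 91, 83]
  [58, 82, 58, 61, 83, 91, 83]
  [66, 68, 68, 66, 68, 72, 68]
  [66, 94, 68, 66, 68, 88, 83]
W^⊗4:
  [66, 73, 68, 66, 68, 73, 73]
  [66, 83, 82, 66, 82, 83, 83]
  [66, 83, 83, 66, 82, 82, 82]
  [61, 82, 73, 66, 83, 82, 82]
  [61, 83, 83, 66, 83, 82, 82]
  [66, 68, 68, 66, 68, 72, 68]
  [66, 82, 68, 66, 83, 91, 83]
Key observation: the optimum is the walk 2->1->6->4->1, with weight 94 min 83 min 95 min 88 = 83.
Optimal value attained by: walk 2->1->6->4->1.
Answer: (W^⊗4)[2][1] = 83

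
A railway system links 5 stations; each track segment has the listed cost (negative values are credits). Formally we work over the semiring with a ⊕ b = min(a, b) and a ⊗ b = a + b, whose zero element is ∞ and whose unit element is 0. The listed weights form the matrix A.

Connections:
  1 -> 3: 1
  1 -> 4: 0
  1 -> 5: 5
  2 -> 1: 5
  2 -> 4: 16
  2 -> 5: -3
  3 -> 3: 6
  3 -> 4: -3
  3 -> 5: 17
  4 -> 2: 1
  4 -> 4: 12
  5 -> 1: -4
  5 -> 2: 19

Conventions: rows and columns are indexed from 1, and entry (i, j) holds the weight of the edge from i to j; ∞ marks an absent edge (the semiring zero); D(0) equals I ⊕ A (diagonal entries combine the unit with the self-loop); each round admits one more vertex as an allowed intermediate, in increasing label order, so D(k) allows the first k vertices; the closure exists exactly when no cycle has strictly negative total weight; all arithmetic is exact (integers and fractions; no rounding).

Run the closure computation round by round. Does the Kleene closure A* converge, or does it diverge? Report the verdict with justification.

D(0):
  [0, ∞, 1, 0, 5]
  [5, 0, ∞, 16, -3]
  [∞, ∞, 0, -3, 17]
  [∞, 1, ∞, 0, ∞]
  [-4, 19, ∞, ∞, 0]
D(1):
  [0, ∞, 1, 0, 5]
  [5, 0, 6, 5, -3]
  [∞, ∞, 0, -3, 17]
  [∞, 1, ∞, 0, ∞]
  [-4, 19, -3, -4, 0]
D(2):
  [0, ∞, 1, 0, 5]
  [5, 0, 6, 5, -3]
  [∞, ∞, 0, -3, 17]
  [6, 1, 7, 0, -2]
  [-4, 19, -3, -4, 0]
D(3):
  [0, ∞, 1, -2, 5]
  [5, 0, 6, 3, -3]
  [∞, ∞, 0, -3, 17]
  [6, 1, 7, 0, -2]
  [-4, 19, -3, -6, 0]
Detection: at round 4, diagonal entry (5, 5) turns strictly negative.
Key observation: the cycle 5->1->3->4->2->5 has total weight (-4) + 1 + (-3) + 1 + (-3), which is strictly negative.
Answer: DIVERGES — negative cycle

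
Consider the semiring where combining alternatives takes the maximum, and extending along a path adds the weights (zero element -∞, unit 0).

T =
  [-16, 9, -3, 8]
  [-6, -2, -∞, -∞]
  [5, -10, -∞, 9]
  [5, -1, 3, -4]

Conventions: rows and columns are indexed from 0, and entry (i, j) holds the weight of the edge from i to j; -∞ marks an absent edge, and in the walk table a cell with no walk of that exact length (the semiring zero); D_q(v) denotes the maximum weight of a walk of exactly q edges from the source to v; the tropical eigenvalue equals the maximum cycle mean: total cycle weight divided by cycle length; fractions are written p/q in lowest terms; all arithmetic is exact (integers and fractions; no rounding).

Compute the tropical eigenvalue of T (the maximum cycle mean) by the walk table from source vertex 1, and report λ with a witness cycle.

q=0: [-∞, 0, -∞, -∞]
q=1: [-6, -2, -∞, -∞]
q=2: [-8, 3, -9, 2]
q=3: [7, 1, 5, 0]
q=4: [10, 16, 4, 15]
Optimal cycle mean attained by: cycle 0->3->0, total 8 + 5, length 2.
Answer: λ = 13/2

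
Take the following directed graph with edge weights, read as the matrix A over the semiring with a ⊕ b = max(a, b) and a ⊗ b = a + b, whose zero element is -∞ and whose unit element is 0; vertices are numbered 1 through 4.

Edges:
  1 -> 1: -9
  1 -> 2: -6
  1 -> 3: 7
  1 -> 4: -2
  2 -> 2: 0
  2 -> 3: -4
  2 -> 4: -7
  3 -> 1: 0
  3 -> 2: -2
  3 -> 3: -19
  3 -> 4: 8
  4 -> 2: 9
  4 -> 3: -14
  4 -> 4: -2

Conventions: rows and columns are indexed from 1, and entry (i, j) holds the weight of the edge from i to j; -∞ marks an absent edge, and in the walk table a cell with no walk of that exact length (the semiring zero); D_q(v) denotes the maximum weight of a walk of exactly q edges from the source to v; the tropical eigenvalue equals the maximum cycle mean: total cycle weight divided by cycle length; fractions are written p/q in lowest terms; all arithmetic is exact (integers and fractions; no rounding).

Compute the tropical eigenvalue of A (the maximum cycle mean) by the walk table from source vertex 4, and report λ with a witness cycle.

q=0: [-∞, -∞, -∞, 0]
q=1: [-∞, 9, -14, -2]
q=2: [-14, 9, 5, 2]
q=3: [5, 11, 5, 13]
q=4: [5, 22, 12, 13]
Optimal cycle mean attained by: cycle 2->3->4->2, total (-4) + 8 + 9, length 3.
Answer: λ = 13/3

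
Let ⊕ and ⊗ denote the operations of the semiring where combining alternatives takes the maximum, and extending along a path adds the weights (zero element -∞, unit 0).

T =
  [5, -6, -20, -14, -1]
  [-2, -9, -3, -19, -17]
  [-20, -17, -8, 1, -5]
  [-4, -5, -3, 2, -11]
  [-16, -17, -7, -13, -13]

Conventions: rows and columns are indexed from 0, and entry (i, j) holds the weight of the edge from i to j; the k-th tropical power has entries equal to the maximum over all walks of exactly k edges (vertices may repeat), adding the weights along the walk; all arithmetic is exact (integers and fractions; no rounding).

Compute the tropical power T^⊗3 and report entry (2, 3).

T^⊗2:
  [10, -1, -8, -9, 4]
  [3, -8, -11, -2, -3]
  [-3, -4, -2, 3, -10]
  [1, -3, -1, 4, -5]
  [-11, -18, -15, -6, -12]
T^⊗3:
  [15, 4, -3, -4, 9]
  [8, -3, -5, 0, 2]
  [2, -2, 0, 5, -4]
  [6, -1, 1, 6, 0]
  [-6, -11, -9, -4, -12]
Key observation: the optimum is the walk 2->3->3->3, with weight 1 + 2 + 2 = 5.
Optimal value attained by: walk 2->3->3->3.
Answer: (T^⊗3)[2][3] = 5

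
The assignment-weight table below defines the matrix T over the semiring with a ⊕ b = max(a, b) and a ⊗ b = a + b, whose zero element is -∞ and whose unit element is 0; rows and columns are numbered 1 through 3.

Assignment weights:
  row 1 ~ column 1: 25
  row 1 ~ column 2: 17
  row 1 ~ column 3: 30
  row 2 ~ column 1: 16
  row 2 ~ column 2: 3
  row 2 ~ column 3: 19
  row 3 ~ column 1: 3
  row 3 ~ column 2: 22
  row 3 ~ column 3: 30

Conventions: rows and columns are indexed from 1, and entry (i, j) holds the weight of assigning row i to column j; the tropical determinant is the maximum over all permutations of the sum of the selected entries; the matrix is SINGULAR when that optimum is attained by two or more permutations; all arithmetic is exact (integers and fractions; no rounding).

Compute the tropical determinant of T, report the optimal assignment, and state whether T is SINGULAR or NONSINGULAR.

σ = (1, 2, 3): 25 + 3 + 30 = 58
σ = (1, 3, 2): 25 + 19 + 22 = 66
σ = (2, 1, 3): 17 + 16 + 30 = 63
σ = (2, 3, 1): 17 + 19 + 3 = 39
σ = (3, 1, 2): 30 + 16 + 22 = 68
σ = (3, 2, 1): 30 + 3 + 3 = 36
Optimal value attained by: σ = (3, 1, 2).
Answer: det⊕(T) = 68; verdict: NONSINGULAR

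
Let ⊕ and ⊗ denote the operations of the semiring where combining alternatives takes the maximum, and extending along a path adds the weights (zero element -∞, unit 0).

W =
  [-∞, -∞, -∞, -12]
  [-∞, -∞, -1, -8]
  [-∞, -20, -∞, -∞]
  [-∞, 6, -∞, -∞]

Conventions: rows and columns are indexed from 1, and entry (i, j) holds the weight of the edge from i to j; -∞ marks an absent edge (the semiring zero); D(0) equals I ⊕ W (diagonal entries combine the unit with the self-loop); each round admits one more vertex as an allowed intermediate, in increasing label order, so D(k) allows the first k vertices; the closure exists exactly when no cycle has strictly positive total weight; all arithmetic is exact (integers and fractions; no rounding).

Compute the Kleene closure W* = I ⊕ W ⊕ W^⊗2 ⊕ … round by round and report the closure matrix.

D(0):
  [0, -∞, -∞, -12]
  [-∞, 0, -1, -8]
  [-∞, -20, 0, -∞]
  [-∞, 6, -∞, 0]
D(1):
  [0, -∞, -∞, -12]
  [-∞, 0, -1, -8]
  [-∞, -20, 0, -∞]
  [-∞, 6, -∞, 0]
D(2):
  [0, -∞, -∞, -12]
  [-∞, 0, -1, -8]
  [-∞, -20, 0, -28]
  [-∞, 6, 5, 0]
D(3):
  [0, -∞, -∞, -12]
  [-∞, 0, -1, -8]
  [-∞, -20, 0, -28]
  [-∞, 6, 5, 0]
D(4):
  [0, -6, -7, -12]
  [-∞, 0, -1, -8]
  [-∞, -20, 0, -28]
  [-∞, 6, 5, 0]
Answer: W* = [[0, -6, -7, -12], [-∞, 0, -1, -8], [-∞, -20, 0, -28], [-∞, 6, 5, 0]]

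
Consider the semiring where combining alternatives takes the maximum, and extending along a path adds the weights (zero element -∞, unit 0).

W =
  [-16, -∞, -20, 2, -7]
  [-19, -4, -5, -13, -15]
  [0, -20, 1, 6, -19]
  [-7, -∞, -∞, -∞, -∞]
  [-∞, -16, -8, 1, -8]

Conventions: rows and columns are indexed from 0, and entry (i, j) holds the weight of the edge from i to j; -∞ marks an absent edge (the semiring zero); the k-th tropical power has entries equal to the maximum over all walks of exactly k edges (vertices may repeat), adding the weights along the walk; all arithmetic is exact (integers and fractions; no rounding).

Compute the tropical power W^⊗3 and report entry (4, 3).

W^⊗2:
  [-5, -23, -15, -6, -15]
  [-5, -8, -4, 1, -19]
  [1, -19, 2, 7, -7]
  [-23, -∞, -27, -5, -14]
  [-6, -20, -7, -2, -16]
W^⊗3:
  [-13, -27, -14, -3, -12]
  [-4, -12, -3, 2, -12]
  [2, -18, 3, 8, -6]
  [-12, -30, -22, -13, -22]
  [-7, -24, -6, -1, -13]
Key observation: the optimum is the walk 4->2->2->3, with weight (-8) + 1 + 6 = -1.
Optimal value attained by: walk 4->2->2->3.
Answer: (W^⊗3)[4][3] = -1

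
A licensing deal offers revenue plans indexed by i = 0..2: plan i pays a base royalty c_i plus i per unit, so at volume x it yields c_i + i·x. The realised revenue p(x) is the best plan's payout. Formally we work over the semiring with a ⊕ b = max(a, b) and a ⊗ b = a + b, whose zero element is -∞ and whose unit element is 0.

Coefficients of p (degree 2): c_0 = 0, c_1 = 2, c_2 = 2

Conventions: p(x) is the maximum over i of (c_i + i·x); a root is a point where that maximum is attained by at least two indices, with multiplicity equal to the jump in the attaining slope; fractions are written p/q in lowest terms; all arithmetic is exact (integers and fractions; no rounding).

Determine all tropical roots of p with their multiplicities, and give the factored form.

hull edge (i=0, c=0) to (i=1, c=2): slope 2, span 1
hull edge (i=1, c=2) to (i=2, c=2): slope 0, span 1
Factored form: p(x) = 2 ⊗ (x ⊕ (-2)) ⊗ (x ⊕ 0)
Answer: roots = -2 (mult 1), 0 (mult 1)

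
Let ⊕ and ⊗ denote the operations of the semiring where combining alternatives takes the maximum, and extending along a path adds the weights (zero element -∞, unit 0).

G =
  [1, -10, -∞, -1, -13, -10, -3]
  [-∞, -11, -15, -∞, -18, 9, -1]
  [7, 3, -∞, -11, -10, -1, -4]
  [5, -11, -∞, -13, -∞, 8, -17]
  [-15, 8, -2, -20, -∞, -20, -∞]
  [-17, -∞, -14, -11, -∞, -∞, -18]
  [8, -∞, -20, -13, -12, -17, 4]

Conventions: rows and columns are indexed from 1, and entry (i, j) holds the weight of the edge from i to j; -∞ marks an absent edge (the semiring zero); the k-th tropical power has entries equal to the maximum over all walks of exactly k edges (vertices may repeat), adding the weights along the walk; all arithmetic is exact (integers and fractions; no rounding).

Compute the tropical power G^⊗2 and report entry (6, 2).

G^⊗2:
  [5, -5, -15, 0, -12, 7, 1]
  [7, -10, -5, -2, -13, -2, 3]
  [8, -2, -12, 6, -6, 12, 4]
  [6, -5, -6, 4, -8, -2, 2]
  [5, 1, -7, -13, -10, 17, 7]
  [-6, -11, -38, -18, -24, -3, -14]
  [12, -2, -14, 7, -5, -2, 8]
Key observation: the optimum is the walk 6->3->2, with weight (-14) + 3 = -11.
Optimal value attained by: walk 6->3->2.
Answer: (G^⊗2)[6][2] = -11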